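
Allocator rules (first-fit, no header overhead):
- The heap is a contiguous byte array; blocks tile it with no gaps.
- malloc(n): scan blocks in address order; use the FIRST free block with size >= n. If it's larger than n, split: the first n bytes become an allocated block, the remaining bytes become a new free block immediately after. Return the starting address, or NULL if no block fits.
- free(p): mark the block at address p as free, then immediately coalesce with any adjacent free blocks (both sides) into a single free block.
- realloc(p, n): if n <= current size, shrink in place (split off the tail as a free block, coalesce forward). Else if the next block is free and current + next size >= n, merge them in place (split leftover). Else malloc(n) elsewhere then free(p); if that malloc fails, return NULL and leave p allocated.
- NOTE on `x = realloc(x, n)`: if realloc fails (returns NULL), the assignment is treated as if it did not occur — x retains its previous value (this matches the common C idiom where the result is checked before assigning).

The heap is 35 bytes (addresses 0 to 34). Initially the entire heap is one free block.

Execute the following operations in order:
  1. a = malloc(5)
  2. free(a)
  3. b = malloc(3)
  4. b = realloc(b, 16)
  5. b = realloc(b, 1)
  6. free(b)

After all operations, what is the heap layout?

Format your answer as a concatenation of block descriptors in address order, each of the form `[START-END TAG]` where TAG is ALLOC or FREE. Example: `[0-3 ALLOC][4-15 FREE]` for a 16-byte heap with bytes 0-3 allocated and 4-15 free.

Op 1: a = malloc(5) -> a = 0; heap: [0-4 ALLOC][5-34 FREE]
Op 2: free(a) -> (freed a); heap: [0-34 FREE]
Op 3: b = malloc(3) -> b = 0; heap: [0-2 ALLOC][3-34 FREE]
Op 4: b = realloc(b, 16) -> b = 0; heap: [0-15 ALLOC][16-34 FREE]
Op 5: b = realloc(b, 1) -> b = 0; heap: [0-0 ALLOC][1-34 FREE]
Op 6: free(b) -> (freed b); heap: [0-34 FREE]

Answer: [0-34 FREE]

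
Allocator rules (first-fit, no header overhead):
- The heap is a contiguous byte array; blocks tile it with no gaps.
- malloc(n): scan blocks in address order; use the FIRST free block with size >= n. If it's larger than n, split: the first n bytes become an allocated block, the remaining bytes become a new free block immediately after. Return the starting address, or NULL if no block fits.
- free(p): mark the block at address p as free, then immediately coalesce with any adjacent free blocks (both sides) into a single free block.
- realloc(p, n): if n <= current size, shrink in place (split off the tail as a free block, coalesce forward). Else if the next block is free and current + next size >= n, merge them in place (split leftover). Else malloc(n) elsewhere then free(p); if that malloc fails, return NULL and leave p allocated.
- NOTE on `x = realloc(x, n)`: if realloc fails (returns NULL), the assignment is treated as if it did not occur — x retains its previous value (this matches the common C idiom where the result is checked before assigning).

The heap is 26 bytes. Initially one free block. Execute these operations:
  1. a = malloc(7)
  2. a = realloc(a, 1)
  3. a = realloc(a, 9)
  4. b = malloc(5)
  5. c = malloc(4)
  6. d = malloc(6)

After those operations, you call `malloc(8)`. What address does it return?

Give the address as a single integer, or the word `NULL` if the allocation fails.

Op 1: a = malloc(7) -> a = 0; heap: [0-6 ALLOC][7-25 FREE]
Op 2: a = realloc(a, 1) -> a = 0; heap: [0-0 ALLOC][1-25 FREE]
Op 3: a = realloc(a, 9) -> a = 0; heap: [0-8 ALLOC][9-25 FREE]
Op 4: b = malloc(5) -> b = 9; heap: [0-8 ALLOC][9-13 ALLOC][14-25 FREE]
Op 5: c = malloc(4) -> c = 14; heap: [0-8 ALLOC][9-13 ALLOC][14-17 ALLOC][18-25 FREE]
Op 6: d = malloc(6) -> d = 18; heap: [0-8 ALLOC][9-13 ALLOC][14-17 ALLOC][18-23 ALLOC][24-25 FREE]
malloc(8): first-fit scan over [0-8 ALLOC][9-13 ALLOC][14-17 ALLOC][18-23 ALLOC][24-25 FREE] -> NULL

Answer: NULL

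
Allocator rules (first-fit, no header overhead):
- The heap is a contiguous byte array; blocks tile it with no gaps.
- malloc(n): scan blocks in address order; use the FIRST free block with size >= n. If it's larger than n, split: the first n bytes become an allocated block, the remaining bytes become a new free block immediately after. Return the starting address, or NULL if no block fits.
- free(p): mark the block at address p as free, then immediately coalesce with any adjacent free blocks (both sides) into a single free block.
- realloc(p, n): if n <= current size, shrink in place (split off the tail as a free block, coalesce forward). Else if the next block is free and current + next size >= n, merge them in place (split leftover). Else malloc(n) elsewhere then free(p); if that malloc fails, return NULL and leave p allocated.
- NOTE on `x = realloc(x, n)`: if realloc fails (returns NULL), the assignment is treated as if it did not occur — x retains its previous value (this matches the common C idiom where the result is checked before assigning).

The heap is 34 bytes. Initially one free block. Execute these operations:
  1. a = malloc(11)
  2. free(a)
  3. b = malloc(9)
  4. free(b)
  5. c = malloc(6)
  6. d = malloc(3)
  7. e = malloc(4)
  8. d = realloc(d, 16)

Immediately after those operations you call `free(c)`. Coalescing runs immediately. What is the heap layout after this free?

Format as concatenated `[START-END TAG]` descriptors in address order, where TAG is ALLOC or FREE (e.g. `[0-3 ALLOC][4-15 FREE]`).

Answer: [0-8 FREE][9-12 ALLOC][13-28 ALLOC][29-33 FREE]

Derivation:
Op 1: a = malloc(11) -> a = 0; heap: [0-10 ALLOC][11-33 FREE]
Op 2: free(a) -> (freed a); heap: [0-33 FREE]
Op 3: b = malloc(9) -> b = 0; heap: [0-8 ALLOC][9-33 FREE]
Op 4: free(b) -> (freed b); heap: [0-33 FREE]
Op 5: c = malloc(6) -> c = 0; heap: [0-5 ALLOC][6-33 FREE]
Op 6: d = malloc(3) -> d = 6; heap: [0-5 ALLOC][6-8 ALLOC][9-33 FREE]
Op 7: e = malloc(4) -> e = 9; heap: [0-5 ALLOC][6-8 ALLOC][9-12 ALLOC][13-33 FREE]
Op 8: d = realloc(d, 16) -> d = 13; heap: [0-5 ALLOC][6-8 FREE][9-12 ALLOC][13-28 ALLOC][29-33 FREE]
free(c): c = 0 -> block [0-5 ALLOC]; mark free, coalesce with adjacent free neighbors -> [0-8 FREE][9-12 ALLOC][13-28 ALLOC][29-33 FREE]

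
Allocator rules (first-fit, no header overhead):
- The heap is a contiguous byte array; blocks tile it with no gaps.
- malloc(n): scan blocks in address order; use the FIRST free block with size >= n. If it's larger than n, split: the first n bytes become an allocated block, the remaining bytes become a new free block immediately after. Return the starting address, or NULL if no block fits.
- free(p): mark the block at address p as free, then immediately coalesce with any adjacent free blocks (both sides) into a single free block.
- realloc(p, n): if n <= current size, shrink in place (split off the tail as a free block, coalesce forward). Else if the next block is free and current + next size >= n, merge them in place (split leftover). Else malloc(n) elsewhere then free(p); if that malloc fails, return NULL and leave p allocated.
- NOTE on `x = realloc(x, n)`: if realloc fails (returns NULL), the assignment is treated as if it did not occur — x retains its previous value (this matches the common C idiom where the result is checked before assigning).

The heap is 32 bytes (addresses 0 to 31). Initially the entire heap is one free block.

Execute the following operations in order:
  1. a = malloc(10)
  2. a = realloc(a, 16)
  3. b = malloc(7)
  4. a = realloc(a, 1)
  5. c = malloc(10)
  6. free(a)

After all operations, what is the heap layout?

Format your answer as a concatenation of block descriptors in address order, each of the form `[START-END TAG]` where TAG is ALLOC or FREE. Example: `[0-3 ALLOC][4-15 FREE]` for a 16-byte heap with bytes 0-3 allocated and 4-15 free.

Answer: [0-0 FREE][1-10 ALLOC][11-15 FREE][16-22 ALLOC][23-31 FREE]

Derivation:
Op 1: a = malloc(10) -> a = 0; heap: [0-9 ALLOC][10-31 FREE]
Op 2: a = realloc(a, 16) -> a = 0; heap: [0-15 ALLOC][16-31 FREE]
Op 3: b = malloc(7) -> b = 16; heap: [0-15 ALLOC][16-22 ALLOC][23-31 FREE]
Op 4: a = realloc(a, 1) -> a = 0; heap: [0-0 ALLOC][1-15 FREE][16-22 ALLOC][23-31 FREE]
Op 5: c = malloc(10) -> c = 1; heap: [0-0 ALLOC][1-10 ALLOC][11-15 FREE][16-22 ALLOC][23-31 FREE]
Op 6: free(a) -> (freed a); heap: [0-0 FREE][1-10 ALLOC][11-15 FREE][16-22 ALLOC][23-31 FREE]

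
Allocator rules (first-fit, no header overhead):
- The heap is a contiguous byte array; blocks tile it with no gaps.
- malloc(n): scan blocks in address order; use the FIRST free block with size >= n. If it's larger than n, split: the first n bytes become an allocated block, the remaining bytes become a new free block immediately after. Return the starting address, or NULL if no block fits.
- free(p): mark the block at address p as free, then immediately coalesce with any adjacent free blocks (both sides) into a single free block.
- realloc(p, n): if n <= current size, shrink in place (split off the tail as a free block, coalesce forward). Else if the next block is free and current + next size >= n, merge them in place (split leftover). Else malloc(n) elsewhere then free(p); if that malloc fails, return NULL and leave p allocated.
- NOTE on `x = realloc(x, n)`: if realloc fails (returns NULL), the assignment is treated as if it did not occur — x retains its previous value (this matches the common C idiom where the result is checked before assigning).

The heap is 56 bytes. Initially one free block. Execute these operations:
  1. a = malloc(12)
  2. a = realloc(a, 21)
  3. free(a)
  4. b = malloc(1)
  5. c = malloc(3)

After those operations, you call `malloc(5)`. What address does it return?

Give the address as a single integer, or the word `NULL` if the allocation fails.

Answer: 4

Derivation:
Op 1: a = malloc(12) -> a = 0; heap: [0-11 ALLOC][12-55 FREE]
Op 2: a = realloc(a, 21) -> a = 0; heap: [0-20 ALLOC][21-55 FREE]
Op 3: free(a) -> (freed a); heap: [0-55 FREE]
Op 4: b = malloc(1) -> b = 0; heap: [0-0 ALLOC][1-55 FREE]
Op 5: c = malloc(3) -> c = 1; heap: [0-0 ALLOC][1-3 ALLOC][4-55 FREE]
malloc(5): first-fit scan over [0-0 ALLOC][1-3 ALLOC][4-55 FREE] -> 4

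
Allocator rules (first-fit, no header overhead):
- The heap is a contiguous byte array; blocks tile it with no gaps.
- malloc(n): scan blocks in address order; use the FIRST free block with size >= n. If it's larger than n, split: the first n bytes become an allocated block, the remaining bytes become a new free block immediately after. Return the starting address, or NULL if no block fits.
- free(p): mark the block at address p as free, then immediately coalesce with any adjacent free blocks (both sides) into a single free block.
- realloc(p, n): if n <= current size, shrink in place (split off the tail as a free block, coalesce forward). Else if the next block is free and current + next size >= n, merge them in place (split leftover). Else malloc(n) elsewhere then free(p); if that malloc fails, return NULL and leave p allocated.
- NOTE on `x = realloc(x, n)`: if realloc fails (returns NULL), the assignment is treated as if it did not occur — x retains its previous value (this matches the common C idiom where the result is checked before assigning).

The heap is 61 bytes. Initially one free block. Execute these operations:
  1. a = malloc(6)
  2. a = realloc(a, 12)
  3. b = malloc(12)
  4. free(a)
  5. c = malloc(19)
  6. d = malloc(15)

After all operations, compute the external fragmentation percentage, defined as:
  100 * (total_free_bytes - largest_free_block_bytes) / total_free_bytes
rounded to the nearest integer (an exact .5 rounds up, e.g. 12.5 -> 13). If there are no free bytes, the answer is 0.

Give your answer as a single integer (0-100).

Op 1: a = malloc(6) -> a = 0; heap: [0-5 ALLOC][6-60 FREE]
Op 2: a = realloc(a, 12) -> a = 0; heap: [0-11 ALLOC][12-60 FREE]
Op 3: b = malloc(12) -> b = 12; heap: [0-11 ALLOC][12-23 ALLOC][24-60 FREE]
Op 4: free(a) -> (freed a); heap: [0-11 FREE][12-23 ALLOC][24-60 FREE]
Op 5: c = malloc(19) -> c = 24; heap: [0-11 FREE][12-23 ALLOC][24-42 ALLOC][43-60 FREE]
Op 6: d = malloc(15) -> d = 43; heap: [0-11 FREE][12-23 ALLOC][24-42 ALLOC][43-57 ALLOC][58-60 FREE]
Free blocks: [12 3] total_free=15 largest=12 -> 100*(15-12)/15 = 300/15 = 20

Answer: 20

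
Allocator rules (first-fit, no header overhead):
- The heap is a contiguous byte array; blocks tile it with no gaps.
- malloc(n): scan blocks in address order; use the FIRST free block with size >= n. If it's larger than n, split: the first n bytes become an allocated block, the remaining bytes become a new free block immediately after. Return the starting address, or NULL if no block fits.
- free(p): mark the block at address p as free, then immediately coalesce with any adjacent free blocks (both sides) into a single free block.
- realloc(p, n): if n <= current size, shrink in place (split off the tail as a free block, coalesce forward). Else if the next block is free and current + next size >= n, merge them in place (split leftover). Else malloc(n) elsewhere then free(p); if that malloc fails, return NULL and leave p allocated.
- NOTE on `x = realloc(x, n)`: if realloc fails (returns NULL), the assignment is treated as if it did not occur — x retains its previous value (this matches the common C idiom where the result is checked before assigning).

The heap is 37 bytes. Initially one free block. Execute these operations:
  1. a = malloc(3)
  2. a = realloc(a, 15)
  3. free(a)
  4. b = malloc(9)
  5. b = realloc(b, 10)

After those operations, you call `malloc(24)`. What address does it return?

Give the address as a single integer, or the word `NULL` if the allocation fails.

Answer: 10

Derivation:
Op 1: a = malloc(3) -> a = 0; heap: [0-2 ALLOC][3-36 FREE]
Op 2: a = realloc(a, 15) -> a = 0; heap: [0-14 ALLOC][15-36 FREE]
Op 3: free(a) -> (freed a); heap: [0-36 FREE]
Op 4: b = malloc(9) -> b = 0; heap: [0-8 ALLOC][9-36 FREE]
Op 5: b = realloc(b, 10) -> b = 0; heap: [0-9 ALLOC][10-36 FREE]
malloc(24): first-fit scan over [0-9 ALLOC][10-36 FREE] -> 10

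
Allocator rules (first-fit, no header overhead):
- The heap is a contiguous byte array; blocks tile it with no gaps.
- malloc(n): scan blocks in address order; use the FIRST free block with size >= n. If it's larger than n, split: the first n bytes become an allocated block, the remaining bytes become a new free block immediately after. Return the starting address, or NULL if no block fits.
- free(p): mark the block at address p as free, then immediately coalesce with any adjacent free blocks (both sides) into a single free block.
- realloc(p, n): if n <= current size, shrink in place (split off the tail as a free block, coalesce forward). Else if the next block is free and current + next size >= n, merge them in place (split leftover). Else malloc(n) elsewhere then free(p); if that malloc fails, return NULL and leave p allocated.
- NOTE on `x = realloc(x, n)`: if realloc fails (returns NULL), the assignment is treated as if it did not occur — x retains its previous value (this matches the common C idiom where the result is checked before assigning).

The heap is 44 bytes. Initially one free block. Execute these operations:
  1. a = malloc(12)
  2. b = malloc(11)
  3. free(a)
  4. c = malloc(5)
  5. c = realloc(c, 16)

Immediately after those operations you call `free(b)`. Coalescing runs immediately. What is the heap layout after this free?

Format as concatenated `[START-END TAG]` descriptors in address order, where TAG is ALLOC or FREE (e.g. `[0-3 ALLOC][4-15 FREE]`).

Answer: [0-22 FREE][23-38 ALLOC][39-43 FREE]

Derivation:
Op 1: a = malloc(12) -> a = 0; heap: [0-11 ALLOC][12-43 FREE]
Op 2: b = malloc(11) -> b = 12; heap: [0-11 ALLOC][12-22 ALLOC][23-43 FREE]
Op 3: free(a) -> (freed a); heap: [0-11 FREE][12-22 ALLOC][23-43 FREE]
Op 4: c = malloc(5) -> c = 0; heap: [0-4 ALLOC][5-11 FREE][12-22 ALLOC][23-43 FREE]
Op 5: c = realloc(c, 16) -> c = 23; heap: [0-11 FREE][12-22 ALLOC][23-38 ALLOC][39-43 FREE]
free(b): b = 12 -> block [12-22 ALLOC]; mark free, coalesce with adjacent free neighbors -> [0-22 FREE][23-38 ALLOC][39-43 FREE]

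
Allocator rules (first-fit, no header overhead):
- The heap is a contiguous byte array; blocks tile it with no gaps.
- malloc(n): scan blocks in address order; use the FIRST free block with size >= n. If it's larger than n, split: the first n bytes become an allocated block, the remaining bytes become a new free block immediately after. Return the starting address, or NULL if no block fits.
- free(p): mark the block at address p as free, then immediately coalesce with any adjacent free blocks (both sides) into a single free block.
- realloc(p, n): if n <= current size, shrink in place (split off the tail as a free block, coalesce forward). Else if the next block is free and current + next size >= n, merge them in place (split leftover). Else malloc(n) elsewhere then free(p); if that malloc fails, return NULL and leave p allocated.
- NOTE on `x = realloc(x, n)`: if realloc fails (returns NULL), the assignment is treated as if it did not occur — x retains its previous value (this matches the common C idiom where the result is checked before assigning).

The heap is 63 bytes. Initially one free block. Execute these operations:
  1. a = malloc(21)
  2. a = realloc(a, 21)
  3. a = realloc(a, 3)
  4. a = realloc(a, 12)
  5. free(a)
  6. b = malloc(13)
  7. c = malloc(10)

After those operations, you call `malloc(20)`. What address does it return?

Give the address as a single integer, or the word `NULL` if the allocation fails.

Op 1: a = malloc(21) -> a = 0; heap: [0-20 ALLOC][21-62 FREE]
Op 2: a = realloc(a, 21) -> a = 0; heap: [0-20 ALLOC][21-62 FREE]
Op 3: a = realloc(a, 3) -> a = 0; heap: [0-2 ALLOC][3-62 FREE]
Op 4: a = realloc(a, 12) -> a = 0; heap: [0-11 ALLOC][12-62 FREE]
Op 5: free(a) -> (freed a); heap: [0-62 FREE]
Op 6: b = malloc(13) -> b = 0; heap: [0-12 ALLOC][13-62 FREE]
Op 7: c = malloc(10) -> c = 13; heap: [0-12 ALLOC][13-22 ALLOC][23-62 FREE]
malloc(20): first-fit scan over [0-12 ALLOC][13-22 ALLOC][23-62 FREE] -> 23

Answer: 23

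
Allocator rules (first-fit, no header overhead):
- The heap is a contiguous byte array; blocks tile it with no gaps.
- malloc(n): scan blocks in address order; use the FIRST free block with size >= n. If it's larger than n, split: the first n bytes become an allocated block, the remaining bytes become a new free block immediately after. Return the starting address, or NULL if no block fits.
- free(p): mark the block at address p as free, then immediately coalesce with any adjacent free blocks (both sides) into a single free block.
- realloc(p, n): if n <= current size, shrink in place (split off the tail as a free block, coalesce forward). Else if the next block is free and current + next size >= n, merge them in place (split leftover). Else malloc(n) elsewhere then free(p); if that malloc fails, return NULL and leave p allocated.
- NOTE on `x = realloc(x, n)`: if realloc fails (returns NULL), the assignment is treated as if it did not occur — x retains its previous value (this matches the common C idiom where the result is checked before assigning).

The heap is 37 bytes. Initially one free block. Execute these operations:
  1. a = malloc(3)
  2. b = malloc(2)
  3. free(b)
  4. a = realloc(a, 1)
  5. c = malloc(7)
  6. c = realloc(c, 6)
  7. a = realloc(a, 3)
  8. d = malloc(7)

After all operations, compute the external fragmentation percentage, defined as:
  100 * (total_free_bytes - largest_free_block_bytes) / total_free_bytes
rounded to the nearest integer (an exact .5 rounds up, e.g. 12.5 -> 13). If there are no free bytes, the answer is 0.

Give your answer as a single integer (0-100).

Op 1: a = malloc(3) -> a = 0; heap: [0-2 ALLOC][3-36 FREE]
Op 2: b = malloc(2) -> b = 3; heap: [0-2 ALLOC][3-4 ALLOC][5-36 FREE]
Op 3: free(b) -> (freed b); heap: [0-2 ALLOC][3-36 FREE]
Op 4: a = realloc(a, 1) -> a = 0; heap: [0-0 ALLOC][1-36 FREE]
Op 5: c = malloc(7) -> c = 1; heap: [0-0 ALLOC][1-7 ALLOC][8-36 FREE]
Op 6: c = realloc(c, 6) -> c = 1; heap: [0-0 ALLOC][1-6 ALLOC][7-36 FREE]
Op 7: a = realloc(a, 3) -> a = 7; heap: [0-0 FREE][1-6 ALLOC][7-9 ALLOC][10-36 FREE]
Op 8: d = malloc(7) -> d = 10; heap: [0-0 FREE][1-6 ALLOC][7-9 ALLOC][10-16 ALLOC][17-36 FREE]
Free blocks: [1 20] total_free=21 largest=20 -> 100*(21-20)/21 = 100/21 ≈ 4.762 -> rounds to 5

Answer: 5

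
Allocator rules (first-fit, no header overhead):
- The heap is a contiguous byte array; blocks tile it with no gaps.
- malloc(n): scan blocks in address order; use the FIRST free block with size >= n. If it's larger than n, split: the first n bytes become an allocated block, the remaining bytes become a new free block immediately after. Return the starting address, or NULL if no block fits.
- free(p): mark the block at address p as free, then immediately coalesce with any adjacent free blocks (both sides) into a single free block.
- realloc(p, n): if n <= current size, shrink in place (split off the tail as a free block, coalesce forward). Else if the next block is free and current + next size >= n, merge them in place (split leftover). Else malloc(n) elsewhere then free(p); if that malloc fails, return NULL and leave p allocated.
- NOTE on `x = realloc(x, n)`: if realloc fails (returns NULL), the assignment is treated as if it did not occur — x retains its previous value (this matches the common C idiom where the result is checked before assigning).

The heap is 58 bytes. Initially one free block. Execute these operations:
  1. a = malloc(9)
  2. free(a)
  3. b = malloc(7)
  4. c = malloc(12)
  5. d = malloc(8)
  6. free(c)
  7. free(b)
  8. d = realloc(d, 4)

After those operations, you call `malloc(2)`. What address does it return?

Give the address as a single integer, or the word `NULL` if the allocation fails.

Answer: 0

Derivation:
Op 1: a = malloc(9) -> a = 0; heap: [0-8 ALLOC][9-57 FREE]
Op 2: free(a) -> (freed a); heap: [0-57 FREE]
Op 3: b = malloc(7) -> b = 0; heap: [0-6 ALLOC][7-57 FREE]
Op 4: c = malloc(12) -> c = 7; heap: [0-6 ALLOC][7-18 ALLOC][19-57 FREE]
Op 5: d = malloc(8) -> d = 19; heap: [0-6 ALLOC][7-18 ALLOC][19-26 ALLOC][27-57 FREE]
Op 6: free(c) -> (freed c); heap: [0-6 ALLOC][7-18 FREE][19-26 ALLOC][27-57 FREE]
Op 7: free(b) -> (freed b); heap: [0-18 FREE][19-26 ALLOC][27-57 FREE]
Op 8: d = realloc(d, 4) -> d = 19; heap: [0-18 FREE][19-22 ALLOC][23-57 FREE]
malloc(2): first-fit scan over [0-18 FREE][19-22 ALLOC][23-57 FREE] -> 0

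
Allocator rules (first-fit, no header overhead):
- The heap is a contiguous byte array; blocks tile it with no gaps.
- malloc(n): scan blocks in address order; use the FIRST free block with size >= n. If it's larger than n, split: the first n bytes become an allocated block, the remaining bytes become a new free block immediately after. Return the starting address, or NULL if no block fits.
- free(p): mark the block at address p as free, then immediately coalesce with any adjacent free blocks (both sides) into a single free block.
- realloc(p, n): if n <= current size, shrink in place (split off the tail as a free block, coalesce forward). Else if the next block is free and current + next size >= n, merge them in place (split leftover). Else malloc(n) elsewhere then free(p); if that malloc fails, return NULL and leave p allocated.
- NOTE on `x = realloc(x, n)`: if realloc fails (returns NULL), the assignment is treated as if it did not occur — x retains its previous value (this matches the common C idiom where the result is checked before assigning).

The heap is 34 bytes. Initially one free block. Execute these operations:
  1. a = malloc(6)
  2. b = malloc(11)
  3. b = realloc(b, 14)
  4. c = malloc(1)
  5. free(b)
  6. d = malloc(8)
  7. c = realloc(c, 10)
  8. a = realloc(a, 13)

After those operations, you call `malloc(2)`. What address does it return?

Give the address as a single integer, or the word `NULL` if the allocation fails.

Answer: 14

Derivation:
Op 1: a = malloc(6) -> a = 0; heap: [0-5 ALLOC][6-33 FREE]
Op 2: b = malloc(11) -> b = 6; heap: [0-5 ALLOC][6-16 ALLOC][17-33 FREE]
Op 3: b = realloc(b, 14) -> b = 6; heap: [0-5 ALLOC][6-19 ALLOC][20-33 FREE]
Op 4: c = malloc(1) -> c = 20; heap: [0-5 ALLOC][6-19 ALLOC][20-20 ALLOC][21-33 FREE]
Op 5: free(b) -> (freed b); heap: [0-5 ALLOC][6-19 FREE][20-20 ALLOC][21-33 FREE]
Op 6: d = malloc(8) -> d = 6; heap: [0-5 ALLOC][6-13 ALLOC][14-19 FREE][20-20 ALLOC][21-33 FREE]
Op 7: c = realloc(c, 10) -> c = 20; heap: [0-5 ALLOC][6-13 ALLOC][14-19 FREE][20-29 ALLOC][30-33 FREE]
Op 8: a = realloc(a, 13) -> NULL (a unchanged); heap: [0-5 ALLOC][6-13 ALLOC][14-19 FREE][20-29 ALLOC][30-33 FREE]
malloc(2): first-fit scan over [0-5 ALLOC][6-13 ALLOC][14-19 FREE][20-29 ALLOC][30-33 FREE] -> 14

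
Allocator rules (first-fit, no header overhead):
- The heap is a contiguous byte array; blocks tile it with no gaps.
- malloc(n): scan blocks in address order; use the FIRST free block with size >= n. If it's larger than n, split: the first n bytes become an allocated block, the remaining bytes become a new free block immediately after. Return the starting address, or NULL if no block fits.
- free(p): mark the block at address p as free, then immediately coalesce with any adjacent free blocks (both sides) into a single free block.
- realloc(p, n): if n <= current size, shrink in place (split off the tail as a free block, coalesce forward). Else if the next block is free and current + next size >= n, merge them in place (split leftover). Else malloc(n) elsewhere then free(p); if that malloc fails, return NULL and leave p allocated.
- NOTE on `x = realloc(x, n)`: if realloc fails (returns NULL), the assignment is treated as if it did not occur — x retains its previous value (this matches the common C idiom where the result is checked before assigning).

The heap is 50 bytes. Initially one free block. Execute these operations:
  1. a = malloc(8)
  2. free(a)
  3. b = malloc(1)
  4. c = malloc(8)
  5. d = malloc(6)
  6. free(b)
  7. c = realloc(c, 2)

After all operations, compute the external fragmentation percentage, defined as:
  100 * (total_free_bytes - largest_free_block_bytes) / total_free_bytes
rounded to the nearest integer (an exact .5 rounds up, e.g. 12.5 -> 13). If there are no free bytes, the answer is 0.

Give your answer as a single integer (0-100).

Answer: 17

Derivation:
Op 1: a = malloc(8) -> a = 0; heap: [0-7 ALLOC][8-49 FREE]
Op 2: free(a) -> (freed a); heap: [0-49 FREE]
Op 3: b = malloc(1) -> b = 0; heap: [0-0 ALLOC][1-49 FREE]
Op 4: c = malloc(8) -> c = 1; heap: [0-0 ALLOC][1-8 ALLOC][9-49 FREE]
Op 5: d = malloc(6) -> d = 9; heap: [0-0 ALLOC][1-8 ALLOC][9-14 ALLOC][15-49 FREE]
Op 6: free(b) -> (freed b); heap: [0-0 FREE][1-8 ALLOC][9-14 ALLOC][15-49 FREE]
Op 7: c = realloc(c, 2) -> c = 1; heap: [0-0 FREE][1-2 ALLOC][3-8 FREE][9-14 ALLOC][15-49 FREE]
Free blocks: [1 6 35] total_free=42 largest=35 -> 100*(42-35)/42 = 700/42 ≈ 16.667 -> rounds to 17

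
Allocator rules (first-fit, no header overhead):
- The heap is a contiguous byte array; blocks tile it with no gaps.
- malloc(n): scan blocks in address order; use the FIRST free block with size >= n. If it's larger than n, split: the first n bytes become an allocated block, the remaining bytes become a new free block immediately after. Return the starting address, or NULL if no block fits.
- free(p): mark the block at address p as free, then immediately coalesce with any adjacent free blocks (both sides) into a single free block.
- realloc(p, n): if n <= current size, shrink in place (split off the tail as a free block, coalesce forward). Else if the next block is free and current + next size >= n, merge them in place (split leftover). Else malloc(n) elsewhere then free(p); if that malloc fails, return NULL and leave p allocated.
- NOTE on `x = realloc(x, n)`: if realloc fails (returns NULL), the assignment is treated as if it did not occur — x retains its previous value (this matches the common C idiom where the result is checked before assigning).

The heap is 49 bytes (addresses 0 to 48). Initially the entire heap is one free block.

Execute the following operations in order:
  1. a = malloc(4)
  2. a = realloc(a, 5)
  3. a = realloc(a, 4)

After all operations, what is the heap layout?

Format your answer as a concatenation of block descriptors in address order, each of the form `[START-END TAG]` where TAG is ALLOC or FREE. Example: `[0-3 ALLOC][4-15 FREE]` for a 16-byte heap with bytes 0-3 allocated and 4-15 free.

Op 1: a = malloc(4) -> a = 0; heap: [0-3 ALLOC][4-48 FREE]
Op 2: a = realloc(a, 5) -> a = 0; heap: [0-4 ALLOC][5-48 FREE]
Op 3: a = realloc(a, 4) -> a = 0; heap: [0-3 ALLOC][4-48 FREE]

Answer: [0-3 ALLOC][4-48 FREE]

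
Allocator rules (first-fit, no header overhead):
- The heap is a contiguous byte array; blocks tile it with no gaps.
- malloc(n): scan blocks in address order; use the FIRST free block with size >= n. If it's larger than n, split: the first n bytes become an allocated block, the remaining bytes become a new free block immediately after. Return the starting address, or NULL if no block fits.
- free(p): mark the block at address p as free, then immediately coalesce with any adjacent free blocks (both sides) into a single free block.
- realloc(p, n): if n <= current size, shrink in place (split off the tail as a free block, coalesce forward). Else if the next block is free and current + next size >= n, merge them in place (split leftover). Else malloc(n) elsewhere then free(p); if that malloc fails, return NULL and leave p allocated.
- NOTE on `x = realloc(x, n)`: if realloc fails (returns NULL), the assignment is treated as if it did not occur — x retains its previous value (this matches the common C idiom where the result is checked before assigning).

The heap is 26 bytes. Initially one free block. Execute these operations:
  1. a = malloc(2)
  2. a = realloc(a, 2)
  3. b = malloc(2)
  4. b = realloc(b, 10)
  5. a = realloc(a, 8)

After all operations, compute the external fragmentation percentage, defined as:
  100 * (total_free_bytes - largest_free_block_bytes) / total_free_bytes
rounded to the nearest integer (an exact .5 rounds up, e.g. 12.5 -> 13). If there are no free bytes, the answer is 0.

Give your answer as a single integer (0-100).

Answer: 25

Derivation:
Op 1: a = malloc(2) -> a = 0; heap: [0-1 ALLOC][2-25 FREE]
Op 2: a = realloc(a, 2) -> a = 0; heap: [0-1 ALLOC][2-25 FREE]
Op 3: b = malloc(2) -> b = 2; heap: [0-1 ALLOC][2-3 ALLOC][4-25 FREE]
Op 4: b = realloc(b, 10) -> b = 2; heap: [0-1 ALLOC][2-11 ALLOC][12-25 FREE]
Op 5: a = realloc(a, 8) -> a = 12; heap: [0-1 FREE][2-11 ALLOC][12-19 ALLOC][20-25 FREE]
Free blocks: [2 6] total_free=8 largest=6 -> 100*(8-6)/8 = 200/8 = 25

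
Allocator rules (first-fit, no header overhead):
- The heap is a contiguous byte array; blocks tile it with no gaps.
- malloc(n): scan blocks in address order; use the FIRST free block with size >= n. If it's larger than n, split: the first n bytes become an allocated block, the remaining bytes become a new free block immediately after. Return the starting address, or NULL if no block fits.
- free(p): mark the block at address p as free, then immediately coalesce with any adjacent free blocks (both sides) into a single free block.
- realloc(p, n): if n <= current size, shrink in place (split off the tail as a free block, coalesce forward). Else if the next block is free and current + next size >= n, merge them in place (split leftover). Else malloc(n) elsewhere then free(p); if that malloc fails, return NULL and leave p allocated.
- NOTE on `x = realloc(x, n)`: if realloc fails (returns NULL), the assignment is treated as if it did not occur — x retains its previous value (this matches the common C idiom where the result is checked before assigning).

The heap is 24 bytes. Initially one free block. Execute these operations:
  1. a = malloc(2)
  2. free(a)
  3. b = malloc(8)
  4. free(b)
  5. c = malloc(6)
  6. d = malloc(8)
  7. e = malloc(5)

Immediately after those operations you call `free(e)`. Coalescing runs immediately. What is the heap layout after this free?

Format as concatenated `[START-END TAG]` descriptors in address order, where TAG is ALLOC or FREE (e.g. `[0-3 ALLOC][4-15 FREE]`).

Op 1: a = malloc(2) -> a = 0; heap: [0-1 ALLOC][2-23 FREE]
Op 2: free(a) -> (freed a); heap: [0-23 FREE]
Op 3: b = malloc(8) -> b = 0; heap: [0-7 ALLOC][8-23 FREE]
Op 4: free(b) -> (freed b); heap: [0-23 FREE]
Op 5: c = malloc(6) -> c = 0; heap: [0-5 ALLOC][6-23 FREE]
Op 6: d = malloc(8) -> d = 6; heap: [0-5 ALLOC][6-13 ALLOC][14-23 FREE]
Op 7: e = malloc(5) -> e = 14; heap: [0-5 ALLOC][6-13 ALLOC][14-18 ALLOC][19-23 FREE]
free(e): e = 14 -> block [14-18 ALLOC]; mark free, coalesce with adjacent free neighbors -> [0-5 ALLOC][6-13 ALLOC][14-23 FREE]

Answer: [0-5 ALLOC][6-13 ALLOC][14-23 FREE]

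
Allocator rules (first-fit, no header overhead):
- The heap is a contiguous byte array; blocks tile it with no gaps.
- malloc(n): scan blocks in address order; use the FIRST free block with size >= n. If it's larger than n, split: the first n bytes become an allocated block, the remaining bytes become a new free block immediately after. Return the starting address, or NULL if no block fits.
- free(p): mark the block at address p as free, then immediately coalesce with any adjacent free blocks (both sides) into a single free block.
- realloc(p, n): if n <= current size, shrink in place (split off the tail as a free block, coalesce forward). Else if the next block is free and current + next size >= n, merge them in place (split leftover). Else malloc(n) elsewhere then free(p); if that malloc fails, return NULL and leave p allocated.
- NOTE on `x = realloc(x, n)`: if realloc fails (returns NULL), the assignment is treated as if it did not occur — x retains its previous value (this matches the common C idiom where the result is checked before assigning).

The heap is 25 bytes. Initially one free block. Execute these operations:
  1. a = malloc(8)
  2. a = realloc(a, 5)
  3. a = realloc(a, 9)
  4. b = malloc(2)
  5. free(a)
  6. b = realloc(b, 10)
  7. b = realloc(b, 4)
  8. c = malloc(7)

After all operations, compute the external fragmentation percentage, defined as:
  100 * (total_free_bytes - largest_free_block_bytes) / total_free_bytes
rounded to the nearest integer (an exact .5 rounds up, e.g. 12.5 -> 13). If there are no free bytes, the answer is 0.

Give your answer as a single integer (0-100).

Answer: 14

Derivation:
Op 1: a = malloc(8) -> a = 0; heap: [0-7 ALLOC][8-24 FREE]
Op 2: a = realloc(a, 5) -> a = 0; heap: [0-4 ALLOC][5-24 FREE]
Op 3: a = realloc(a, 9) -> a = 0; heap: [0-8 ALLOC][9-24 FREE]
Op 4: b = malloc(2) -> b = 9; heap: [0-8 ALLOC][9-10 ALLOC][11-24 FREE]
Op 5: free(a) -> (freed a); heap: [0-8 FREE][9-10 ALLOC][11-24 FREE]
Op 6: b = realloc(b, 10) -> b = 9; heap: [0-8 FREE][9-18 ALLOC][19-24 FREE]
Op 7: b = realloc(b, 4) -> b = 9; heap: [0-8 FREE][9-12 ALLOC][13-24 FREE]
Op 8: c = malloc(7) -> c = 0; heap: [0-6 ALLOC][7-8 FREE][9-12 ALLOC][13-24 FREE]
Free blocks: [2 12] total_free=14 largest=12 -> 100*(14-12)/14 = 200/14 ≈ 14.286 -> rounds to 14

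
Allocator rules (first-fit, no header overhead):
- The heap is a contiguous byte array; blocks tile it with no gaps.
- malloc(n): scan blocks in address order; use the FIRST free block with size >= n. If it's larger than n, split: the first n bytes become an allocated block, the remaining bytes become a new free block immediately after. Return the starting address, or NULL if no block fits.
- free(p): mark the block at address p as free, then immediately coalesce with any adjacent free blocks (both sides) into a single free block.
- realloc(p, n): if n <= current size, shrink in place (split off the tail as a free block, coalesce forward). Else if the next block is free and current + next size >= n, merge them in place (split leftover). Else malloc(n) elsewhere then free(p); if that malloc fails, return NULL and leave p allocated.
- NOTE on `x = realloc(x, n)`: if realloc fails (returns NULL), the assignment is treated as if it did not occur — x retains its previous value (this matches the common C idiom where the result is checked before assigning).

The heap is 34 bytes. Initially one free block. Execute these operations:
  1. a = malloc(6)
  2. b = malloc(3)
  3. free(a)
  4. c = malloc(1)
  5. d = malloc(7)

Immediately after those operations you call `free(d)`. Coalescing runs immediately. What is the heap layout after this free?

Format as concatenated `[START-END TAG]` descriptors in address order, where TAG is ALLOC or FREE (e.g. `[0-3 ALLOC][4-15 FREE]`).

Answer: [0-0 ALLOC][1-5 FREE][6-8 ALLOC][9-33 FREE]

Derivation:
Op 1: a = malloc(6) -> a = 0; heap: [0-5 ALLOC][6-33 FREE]
Op 2: b = malloc(3) -> b = 6; heap: [0-5 ALLOC][6-8 ALLOC][9-33 FREE]
Op 3: free(a) -> (freed a); heap: [0-5 FREE][6-8 ALLOC][9-33 FREE]
Op 4: c = malloc(1) -> c = 0; heap: [0-0 ALLOC][1-5 FREE][6-8 ALLOC][9-33 FREE]
Op 5: d = malloc(7) -> d = 9; heap: [0-0 ALLOC][1-5 FREE][6-8 ALLOC][9-15 ALLOC][16-33 FREE]
free(d): d = 9 -> block [9-15 ALLOC]; mark free, coalesce with adjacent free neighbors -> [0-0 ALLOC][1-5 FREE][6-8 ALLOC][9-33 FREE]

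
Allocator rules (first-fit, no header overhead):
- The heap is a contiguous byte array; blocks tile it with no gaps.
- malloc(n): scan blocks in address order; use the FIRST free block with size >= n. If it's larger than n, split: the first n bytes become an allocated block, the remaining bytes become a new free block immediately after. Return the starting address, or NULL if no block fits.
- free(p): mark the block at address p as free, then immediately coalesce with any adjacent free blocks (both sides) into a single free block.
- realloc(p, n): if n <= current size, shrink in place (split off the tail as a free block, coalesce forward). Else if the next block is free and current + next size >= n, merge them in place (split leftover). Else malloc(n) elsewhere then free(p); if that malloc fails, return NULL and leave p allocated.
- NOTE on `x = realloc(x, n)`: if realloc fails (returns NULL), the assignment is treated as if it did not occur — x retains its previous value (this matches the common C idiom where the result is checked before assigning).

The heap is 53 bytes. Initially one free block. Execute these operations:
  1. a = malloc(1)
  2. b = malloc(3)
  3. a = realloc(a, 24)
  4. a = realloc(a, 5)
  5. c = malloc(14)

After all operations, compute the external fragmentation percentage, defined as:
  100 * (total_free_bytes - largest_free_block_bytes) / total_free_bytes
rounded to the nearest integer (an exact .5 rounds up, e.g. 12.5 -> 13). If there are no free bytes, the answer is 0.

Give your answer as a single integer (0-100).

Answer: 3

Derivation:
Op 1: a = malloc(1) -> a = 0; heap: [0-0 ALLOC][1-52 FREE]
Op 2: b = malloc(3) -> b = 1; heap: [0-0 ALLOC][1-3 ALLOC][4-52 FREE]
Op 3: a = realloc(a, 24) -> a = 4; heap: [0-0 FREE][1-3 ALLOC][4-27 ALLOC][28-52 FREE]
Op 4: a = realloc(a, 5) -> a = 4; heap: [0-0 FREE][1-3 ALLOC][4-8 ALLOC][9-52 FREE]
Op 5: c = malloc(14) -> c = 9; heap: [0-0 FREE][1-3 ALLOC][4-8 ALLOC][9-22 ALLOC][23-52 FREE]
Free blocks: [1 30] total_free=31 largest=30 -> 100*(31-30)/31 = 100/31 ≈ 3.226 -> rounds to 3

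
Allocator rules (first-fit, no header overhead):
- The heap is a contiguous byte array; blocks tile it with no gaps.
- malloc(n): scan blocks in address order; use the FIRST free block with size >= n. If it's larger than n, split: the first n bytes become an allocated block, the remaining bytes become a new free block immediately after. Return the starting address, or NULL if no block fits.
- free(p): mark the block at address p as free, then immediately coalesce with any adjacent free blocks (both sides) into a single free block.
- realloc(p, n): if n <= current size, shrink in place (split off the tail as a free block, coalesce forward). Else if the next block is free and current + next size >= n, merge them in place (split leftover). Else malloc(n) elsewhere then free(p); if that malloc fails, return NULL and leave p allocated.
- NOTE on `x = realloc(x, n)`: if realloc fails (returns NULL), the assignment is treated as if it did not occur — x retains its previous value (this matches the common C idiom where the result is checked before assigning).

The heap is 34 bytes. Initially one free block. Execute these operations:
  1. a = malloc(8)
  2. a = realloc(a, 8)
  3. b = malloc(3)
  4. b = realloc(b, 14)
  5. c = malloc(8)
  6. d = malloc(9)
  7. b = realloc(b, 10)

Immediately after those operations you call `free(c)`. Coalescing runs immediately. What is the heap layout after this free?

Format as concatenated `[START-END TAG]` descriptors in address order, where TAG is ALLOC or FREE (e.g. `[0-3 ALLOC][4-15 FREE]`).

Answer: [0-7 ALLOC][8-17 ALLOC][18-33 FREE]

Derivation:
Op 1: a = malloc(8) -> a = 0; heap: [0-7 ALLOC][8-33 FREE]
Op 2: a = realloc(a, 8) -> a = 0; heap: [0-7 ALLOC][8-33 FREE]
Op 3: b = malloc(3) -> b = 8; heap: [0-7 ALLOC][8-10 ALLOC][11-33 FREE]
Op 4: b = realloc(b, 14) -> b = 8; heap: [0-7 ALLOC][8-21 ALLOC][22-33 FREE]
Op 5: c = malloc(8) -> c = 22; heap: [0-7 ALLOC][8-21 ALLOC][22-29 ALLOC][30-33 FREE]
Op 6: d = malloc(9) -> d = NULL; heap: [0-7 ALLOC][8-21 ALLOC][22-29 ALLOC][30-33 FREE]
Op 7: b = realloc(b, 10) -> b = 8; heap: [0-7 ALLOC][8-17 ALLOC][18-21 FREE][22-29 ALLOC][30-33 FREE]
free(c): c = 22 -> block [22-29 ALLOC]; mark free, coalesce with adjacent free neighbors -> [0-7 ALLOC][8-17 ALLOC][18-33 FREE]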